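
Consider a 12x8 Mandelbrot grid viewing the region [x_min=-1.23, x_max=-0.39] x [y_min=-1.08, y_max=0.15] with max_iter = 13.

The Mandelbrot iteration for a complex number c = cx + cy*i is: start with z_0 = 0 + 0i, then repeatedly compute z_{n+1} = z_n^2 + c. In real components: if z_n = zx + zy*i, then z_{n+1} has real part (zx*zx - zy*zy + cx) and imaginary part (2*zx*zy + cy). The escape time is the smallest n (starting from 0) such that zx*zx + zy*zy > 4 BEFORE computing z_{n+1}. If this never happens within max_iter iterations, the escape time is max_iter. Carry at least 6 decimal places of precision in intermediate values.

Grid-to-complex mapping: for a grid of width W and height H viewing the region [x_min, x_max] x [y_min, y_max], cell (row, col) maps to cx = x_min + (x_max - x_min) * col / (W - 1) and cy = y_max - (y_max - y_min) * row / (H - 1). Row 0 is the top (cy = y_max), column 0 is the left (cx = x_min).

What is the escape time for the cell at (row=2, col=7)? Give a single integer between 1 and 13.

Answer: 13

Derivation:
z_0 = 0 + 0i, c = -0.6955 + -0.2014i
Iter 1: z = -0.6955 + -0.2014i, |z|^2 = 0.5242
Iter 2: z = -0.2524 + 0.0787i, |z|^2 = 0.0699
Iter 3: z = -0.6380 + -0.2412i, |z|^2 = 0.4652
Iter 4: z = -0.3466 + 0.1063i, |z|^2 = 0.1314
Iter 5: z = -0.5866 + -0.2751i, |z|^2 = 0.4198
Iter 6: z = -0.4270 + 0.1213i, |z|^2 = 0.1971
Iter 7: z = -0.5278 + -0.3051i, |z|^2 = 0.3717
Iter 8: z = -0.5099 + 0.1206i, |z|^2 = 0.2746
Iter 9: z = -0.4500 + -0.3244i, |z|^2 = 0.3077
Iter 10: z = -0.5982 + 0.0905i, |z|^2 = 0.3661
Iter 11: z = -0.3458 + -0.3098i, |z|^2 = 0.2155
Iter 12: z = -0.6718 + 0.0128i, |z|^2 = 0.4515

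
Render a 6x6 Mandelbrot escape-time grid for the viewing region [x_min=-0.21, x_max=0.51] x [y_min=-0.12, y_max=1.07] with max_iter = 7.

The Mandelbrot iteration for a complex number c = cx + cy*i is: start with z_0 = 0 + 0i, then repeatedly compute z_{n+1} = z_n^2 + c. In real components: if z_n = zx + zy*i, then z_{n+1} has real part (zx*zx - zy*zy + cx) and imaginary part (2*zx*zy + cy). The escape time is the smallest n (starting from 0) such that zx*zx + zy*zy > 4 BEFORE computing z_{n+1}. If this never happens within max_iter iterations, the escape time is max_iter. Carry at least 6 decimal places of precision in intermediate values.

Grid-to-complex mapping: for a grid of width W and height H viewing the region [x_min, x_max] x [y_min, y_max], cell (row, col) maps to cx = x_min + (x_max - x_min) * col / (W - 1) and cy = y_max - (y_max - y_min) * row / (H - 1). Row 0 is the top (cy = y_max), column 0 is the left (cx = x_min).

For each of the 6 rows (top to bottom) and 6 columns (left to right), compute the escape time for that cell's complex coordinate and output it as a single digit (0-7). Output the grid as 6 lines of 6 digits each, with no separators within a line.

Answer: 764332
776543
777774
777775
777775
777775

Derivation:
(row=0, col=0): c = -0.2100 + 1.0700i → escape time 7
(row=0, col=1): c = -0.0660 + 1.0700i → escape time 6
(row=0, col=2): c = 0.0780 + 1.0700i → escape time 4
(row=0, col=3): c = 0.2220 + 1.0700i → escape time 3
(row=0, col=4): c = 0.3660 + 1.0700i → escape time 3
(row=0, col=5): c = 0.5100 + 1.0700i → escape time 2
(row=1, col=0): c = -0.2100 + 0.8320i → escape time 7
(row=1, col=1): c = -0.0660 + 0.8320i → escape time 7
(row=1, col=2): c = 0.0780 + 0.8320i → escape time 6
(row=1, col=3): c = 0.2220 + 0.8320i → escape time 5
(row=1, col=4): c = 0.3660 + 0.8320i → escape time 4
(row=1, col=5): c = 0.5100 + 0.8320i → escape time 3
(row=2, col=0): c = -0.2100 + 0.5940i → escape time 7
(row=2, col=1): c = -0.0660 + 0.5940i → escape time 7
(row=2, col=2): c = 0.0780 + 0.5940i → escape time 7
(row=2, col=3): c = 0.2220 + 0.5940i → escape time 7
(row=2, col=4): c = 0.3660 + 0.5940i → escape time 7
(row=2, col=5): c = 0.5100 + 0.5940i → escape time 4
(row=3, col=0): c = -0.2100 + 0.3560i → escape time 7
(row=3, col=1): c = -0.0660 + 0.3560i → escape time 7
(row=3, col=2): c = 0.0780 + 0.3560i → escape time 7
(row=3, col=3): c = 0.2220 + 0.3560i → escape time 7
(row=3, col=4): c = 0.3660 + 0.3560i → escape time 7
(row=3, col=5): c = 0.5100 + 0.3560i → escape time 5
(row=4, col=0): c = -0.2100 + 0.1180i → escape time 7
(row=4, col=1): c = -0.0660 + 0.1180i → escape time 7
(row=4, col=2): c = 0.0780 + 0.1180i → escape time 7
(row=4, col=3): c = 0.2220 + 0.1180i → escape time 7
(row=4, col=4): c = 0.3660 + 0.1180i → escape time 7
(row=4, col=5): c = 0.5100 + 0.1180i → escape time 5
(row=5, col=0): c = -0.2100 + -0.1200i → escape time 7
(row=5, col=1): c = -0.0660 + -0.1200i → escape time 7
(row=5, col=2): c = 0.0780 + -0.1200i → escape time 7
(row=5, col=3): c = 0.2220 + -0.1200i → escape time 7
(row=5, col=4): c = 0.3660 + -0.1200i → escape time 7
(row=5, col=5): c = 0.5100 + -0.1200i → escape time 5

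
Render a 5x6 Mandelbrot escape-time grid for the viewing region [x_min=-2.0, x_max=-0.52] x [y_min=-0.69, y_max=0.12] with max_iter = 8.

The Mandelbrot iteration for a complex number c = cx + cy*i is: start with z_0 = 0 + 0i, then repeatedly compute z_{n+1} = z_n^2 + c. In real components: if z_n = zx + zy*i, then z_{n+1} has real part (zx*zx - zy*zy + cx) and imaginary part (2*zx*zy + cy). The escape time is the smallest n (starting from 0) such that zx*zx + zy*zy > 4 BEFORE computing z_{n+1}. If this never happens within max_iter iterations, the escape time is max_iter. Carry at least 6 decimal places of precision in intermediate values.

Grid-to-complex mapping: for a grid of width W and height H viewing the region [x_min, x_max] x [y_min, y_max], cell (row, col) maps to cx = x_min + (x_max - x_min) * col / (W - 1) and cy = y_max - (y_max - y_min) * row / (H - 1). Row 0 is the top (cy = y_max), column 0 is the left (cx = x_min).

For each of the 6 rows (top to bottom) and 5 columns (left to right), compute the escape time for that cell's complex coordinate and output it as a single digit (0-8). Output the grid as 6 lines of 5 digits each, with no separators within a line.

Answer: 16888
17888
15888
14878
13458
13348

Derivation:
(row=0, col=0): c = -2.0000 + 0.1200i → escape time 1
(row=0, col=1): c = -1.6300 + 0.1200i → escape time 6
(row=0, col=2): c = -1.2600 + 0.1200i → escape time 8
(row=0, col=3): c = -0.8900 + 0.1200i → escape time 8
(row=0, col=4): c = -0.5200 + 0.1200i → escape time 8
(row=1, col=0): c = -2.0000 + -0.0420i → escape time 1
(row=1, col=1): c = -1.6300 + -0.0420i → escape time 7
(row=1, col=2): c = -1.2600 + -0.0420i → escape time 8
(row=1, col=3): c = -0.8900 + -0.0420i → escape time 8
(row=1, col=4): c = -0.5200 + -0.0420i → escape time 8
(row=2, col=0): c = -2.0000 + -0.2040i → escape time 1
(row=2, col=1): c = -1.6300 + -0.2040i → escape time 5
(row=2, col=2): c = -1.2600 + -0.2040i → escape time 8
(row=2, col=3): c = -0.8900 + -0.2040i → escape time 8
(row=2, col=4): c = -0.5200 + -0.2040i → escape time 8
(row=3, col=0): c = -2.0000 + -0.3660i → escape time 1
(row=3, col=1): c = -1.6300 + -0.3660i → escape time 4
(row=3, col=2): c = -1.2600 + -0.3660i → escape time 8
(row=3, col=3): c = -0.8900 + -0.3660i → escape time 7
(row=3, col=4): c = -0.5200 + -0.3660i → escape time 8
(row=4, col=0): c = -2.0000 + -0.5280i → escape time 1
(row=4, col=1): c = -1.6300 + -0.5280i → escape time 3
(row=4, col=2): c = -1.2600 + -0.5280i → escape time 4
(row=4, col=3): c = -0.8900 + -0.5280i → escape time 5
(row=4, col=4): c = -0.5200 + -0.5280i → escape time 8
(row=5, col=0): c = -2.0000 + -0.6900i → escape time 1
(row=5, col=1): c = -1.6300 + -0.6900i → escape time 3
(row=5, col=2): c = -1.2600 + -0.6900i → escape time 3
(row=5, col=3): c = -0.8900 + -0.6900i → escape time 4
(row=5, col=4): c = -0.5200 + -0.6900i → escape time 8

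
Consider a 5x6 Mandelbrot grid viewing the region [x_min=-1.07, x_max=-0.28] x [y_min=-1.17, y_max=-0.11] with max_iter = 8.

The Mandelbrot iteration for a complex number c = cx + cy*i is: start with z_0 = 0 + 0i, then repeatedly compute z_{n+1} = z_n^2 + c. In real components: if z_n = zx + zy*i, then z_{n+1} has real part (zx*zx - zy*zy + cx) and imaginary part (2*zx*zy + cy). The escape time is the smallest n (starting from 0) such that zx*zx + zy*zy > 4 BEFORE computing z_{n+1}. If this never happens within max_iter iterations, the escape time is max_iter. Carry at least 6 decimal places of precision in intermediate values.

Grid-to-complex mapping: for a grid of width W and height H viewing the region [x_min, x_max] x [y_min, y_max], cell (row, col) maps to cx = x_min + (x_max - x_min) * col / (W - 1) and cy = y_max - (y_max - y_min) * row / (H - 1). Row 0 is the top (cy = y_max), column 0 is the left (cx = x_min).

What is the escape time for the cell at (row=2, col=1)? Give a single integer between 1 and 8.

Answer: 5

Derivation:
z_0 = 0 + 0i, c = -0.8725 + -0.5340i
Iter 1: z = -0.8725 + -0.5340i, |z|^2 = 1.0464
Iter 2: z = -0.3964 + 0.3978i, |z|^2 = 0.3154
Iter 3: z = -0.8736 + -0.8494i, |z|^2 = 1.4847
Iter 4: z = -0.8307 + 0.9501i, |z|^2 = 1.5929
Iter 5: z = -1.0851 + -2.1126i, |z|^2 = 5.6407
Escaped at iteration 5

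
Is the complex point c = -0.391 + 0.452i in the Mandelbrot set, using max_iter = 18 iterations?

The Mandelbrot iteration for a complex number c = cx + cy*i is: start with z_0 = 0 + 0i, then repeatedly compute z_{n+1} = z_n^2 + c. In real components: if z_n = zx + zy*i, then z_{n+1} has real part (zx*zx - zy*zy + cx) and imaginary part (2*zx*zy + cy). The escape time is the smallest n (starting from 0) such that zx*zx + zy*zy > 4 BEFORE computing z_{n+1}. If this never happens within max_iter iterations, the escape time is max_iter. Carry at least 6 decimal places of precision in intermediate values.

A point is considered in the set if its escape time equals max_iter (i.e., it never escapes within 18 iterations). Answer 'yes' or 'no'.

Answer: yes

Derivation:
z_0 = 0 + 0i, c = -0.3910 + 0.4520i
Iter 1: z = -0.3910 + 0.4520i, |z|^2 = 0.3572
Iter 2: z = -0.4424 + 0.0985i, |z|^2 = 0.2054
Iter 3: z = -0.2050 + 0.3648i, |z|^2 = 0.1751
Iter 4: z = -0.4821 + 0.3024i, |z|^2 = 0.3239
Iter 5: z = -0.2501 + 0.1604i, |z|^2 = 0.0883
Iter 6: z = -0.3542 + 0.3718i, |z|^2 = 0.2637
Iter 7: z = -0.4038 + 0.1886i, |z|^2 = 0.1986
Iter 8: z = -0.2636 + 0.2997i, |z|^2 = 0.1593
Iter 9: z = -0.4113 + 0.2940i, |z|^2 = 0.2557
Iter 10: z = -0.3083 + 0.2101i, |z|^2 = 0.1392
Iter 11: z = -0.3401 + 0.3225i, |z|^2 = 0.2197
Iter 12: z = -0.3793 + 0.2326i, |z|^2 = 0.1980
Iter 13: z = -0.3013 + 0.2755i, |z|^2 = 0.1667
Iter 14: z = -0.3762 + 0.2860i, |z|^2 = 0.2233
Iter 15: z = -0.3313 + 0.2368i, |z|^2 = 0.1659
Iter 16: z = -0.3373 + 0.2951i, |z|^2 = 0.2009
Iter 17: z = -0.3643 + 0.2529i, |z|^2 = 0.1967
Did not escape in 18 iterations → in set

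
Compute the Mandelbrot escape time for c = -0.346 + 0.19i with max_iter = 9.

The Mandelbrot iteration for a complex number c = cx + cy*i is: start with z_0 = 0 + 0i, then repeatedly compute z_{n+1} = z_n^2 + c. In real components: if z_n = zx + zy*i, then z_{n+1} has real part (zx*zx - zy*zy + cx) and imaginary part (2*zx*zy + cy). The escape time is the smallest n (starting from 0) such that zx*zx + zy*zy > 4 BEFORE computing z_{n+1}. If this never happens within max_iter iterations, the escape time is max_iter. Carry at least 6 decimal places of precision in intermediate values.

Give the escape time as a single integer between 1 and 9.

z_0 = 0 + 0i, c = -0.3460 + 0.1900i
Iter 1: z = -0.3460 + 0.1900i, |z|^2 = 0.1558
Iter 2: z = -0.2624 + 0.0585i, |z|^2 = 0.0723
Iter 3: z = -0.2806 + 0.1593i, |z|^2 = 0.1041
Iter 4: z = -0.2926 + 0.1006i, |z|^2 = 0.0958
Iter 5: z = -0.2705 + 0.1311i, |z|^2 = 0.0903
Iter 6: z = -0.2900 + 0.1191i, |z|^2 = 0.0983
Iter 7: z = -0.2761 + 0.1209i, |z|^2 = 0.0908
Iter 8: z = -0.2844 + 0.1232i, |z|^2 = 0.0961

Answer: 9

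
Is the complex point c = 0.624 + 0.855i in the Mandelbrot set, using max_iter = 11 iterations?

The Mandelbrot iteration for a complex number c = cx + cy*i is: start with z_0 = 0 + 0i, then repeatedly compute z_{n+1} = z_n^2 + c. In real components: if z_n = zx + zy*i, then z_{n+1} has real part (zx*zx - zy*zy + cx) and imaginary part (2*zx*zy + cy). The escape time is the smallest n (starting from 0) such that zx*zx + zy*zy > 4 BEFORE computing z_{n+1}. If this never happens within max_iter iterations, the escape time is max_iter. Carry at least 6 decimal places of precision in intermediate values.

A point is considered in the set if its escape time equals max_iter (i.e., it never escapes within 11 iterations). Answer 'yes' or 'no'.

z_0 = 0 + 0i, c = 0.6240 + 0.8550i
Iter 1: z = 0.6240 + 0.8550i, |z|^2 = 1.1204
Iter 2: z = 0.2824 + 1.9220i, |z|^2 = 3.7740
Iter 3: z = -2.9905 + 1.9404i, |z|^2 = 12.7083
Escaped at iteration 3

Answer: no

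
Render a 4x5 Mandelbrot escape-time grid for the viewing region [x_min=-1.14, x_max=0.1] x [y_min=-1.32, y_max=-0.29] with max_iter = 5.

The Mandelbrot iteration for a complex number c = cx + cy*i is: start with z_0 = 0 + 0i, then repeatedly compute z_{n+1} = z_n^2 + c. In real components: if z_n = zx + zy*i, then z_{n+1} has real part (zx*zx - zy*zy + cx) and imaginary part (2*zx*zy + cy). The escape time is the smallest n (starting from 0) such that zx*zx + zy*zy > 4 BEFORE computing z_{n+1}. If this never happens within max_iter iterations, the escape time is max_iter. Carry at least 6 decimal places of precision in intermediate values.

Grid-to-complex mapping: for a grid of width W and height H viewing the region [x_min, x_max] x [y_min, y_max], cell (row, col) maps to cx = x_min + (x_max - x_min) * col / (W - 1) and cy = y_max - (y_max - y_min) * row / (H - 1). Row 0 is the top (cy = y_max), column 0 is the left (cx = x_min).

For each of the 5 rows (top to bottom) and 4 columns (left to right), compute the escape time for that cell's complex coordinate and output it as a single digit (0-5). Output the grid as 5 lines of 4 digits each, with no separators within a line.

(row=0, col=0): c = -1.1400 + -0.2900i → escape time 5
(row=0, col=1): c = -0.7267 + -0.2900i → escape time 5
(row=0, col=2): c = -0.3133 + -0.2900i → escape time 5
(row=0, col=3): c = 0.1000 + -0.2900i → escape time 5
(row=1, col=0): c = -1.1400 + -0.5475i → escape time 4
(row=1, col=1): c = -0.7267 + -0.5475i → escape time 5
(row=1, col=2): c = -0.3133 + -0.5475i → escape time 5
(row=1, col=3): c = 0.1000 + -0.5475i → escape time 5
(row=2, col=0): c = -1.1400 + -0.8050i → escape time 3
(row=2, col=1): c = -0.7267 + -0.8050i → escape time 4
(row=2, col=2): c = -0.3133 + -0.8050i → escape time 5
(row=2, col=3): c = 0.1000 + -0.8050i → escape time 5
(row=3, col=0): c = -1.1400 + -1.0625i → escape time 3
(row=3, col=1): c = -0.7267 + -1.0625i → escape time 3
(row=3, col=2): c = -0.3133 + -1.0625i → escape time 5
(row=3, col=3): c = 0.1000 + -1.0625i → escape time 4
(row=4, col=0): c = -1.1400 + -1.3200i → escape time 2
(row=4, col=1): c = -0.7267 + -1.3200i → escape time 2
(row=4, col=2): c = -0.3133 + -1.3200i → escape time 2
(row=4, col=3): c = 0.1000 + -1.3200i → escape time 2

Answer: 5555
4555
3455
3354
2222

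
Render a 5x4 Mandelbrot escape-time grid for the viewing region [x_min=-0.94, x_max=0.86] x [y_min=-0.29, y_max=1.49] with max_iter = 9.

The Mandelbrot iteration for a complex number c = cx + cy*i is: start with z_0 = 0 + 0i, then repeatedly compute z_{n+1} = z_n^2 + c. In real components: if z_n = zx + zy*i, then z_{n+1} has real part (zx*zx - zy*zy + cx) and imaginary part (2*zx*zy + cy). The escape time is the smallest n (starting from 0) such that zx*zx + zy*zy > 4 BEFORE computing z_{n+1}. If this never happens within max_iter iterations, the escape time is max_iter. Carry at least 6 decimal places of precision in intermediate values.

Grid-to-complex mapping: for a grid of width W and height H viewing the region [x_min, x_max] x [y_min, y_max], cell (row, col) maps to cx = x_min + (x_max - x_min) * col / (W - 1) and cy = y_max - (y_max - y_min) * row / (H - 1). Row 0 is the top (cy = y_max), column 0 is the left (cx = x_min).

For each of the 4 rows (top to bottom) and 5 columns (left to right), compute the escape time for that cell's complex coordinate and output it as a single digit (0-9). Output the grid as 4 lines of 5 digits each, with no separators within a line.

Answer: 22222
34932
99993
99993

Derivation:
(row=0, col=0): c = -0.9400 + 1.4900i → escape time 2
(row=0, col=1): c = -0.4900 + 1.4900i → escape time 2
(row=0, col=2): c = -0.0400 + 1.4900i → escape time 2
(row=0, col=3): c = 0.4100 + 1.4900i → escape time 2
(row=0, col=4): c = 0.8600 + 1.4900i → escape time 2
(row=1, col=0): c = -0.9400 + 0.8967i → escape time 3
(row=1, col=1): c = -0.4900 + 0.8967i → escape time 4
(row=1, col=2): c = -0.0400 + 0.8967i → escape time 9
(row=1, col=3): c = 0.4100 + 0.8967i → escape time 3
(row=1, col=4): c = 0.8600 + 0.8967i → escape time 2
(row=2, col=0): c = -0.9400 + 0.3033i → escape time 9
(row=2, col=1): c = -0.4900 + 0.3033i → escape time 9
(row=2, col=2): c = -0.0400 + 0.3033i → escape time 9
(row=2, col=3): c = 0.4100 + 0.3033i → escape time 9
(row=2, col=4): c = 0.8600 + 0.3033i → escape time 3
(row=3, col=0): c = -0.9400 + -0.2900i → escape time 9
(row=3, col=1): c = -0.4900 + -0.2900i → escape time 9
(row=3, col=2): c = -0.0400 + -0.2900i → escape time 9
(row=3, col=3): c = 0.4100 + -0.2900i → escape time 9
(row=3, col=4): c = 0.8600 + -0.2900i → escape time 3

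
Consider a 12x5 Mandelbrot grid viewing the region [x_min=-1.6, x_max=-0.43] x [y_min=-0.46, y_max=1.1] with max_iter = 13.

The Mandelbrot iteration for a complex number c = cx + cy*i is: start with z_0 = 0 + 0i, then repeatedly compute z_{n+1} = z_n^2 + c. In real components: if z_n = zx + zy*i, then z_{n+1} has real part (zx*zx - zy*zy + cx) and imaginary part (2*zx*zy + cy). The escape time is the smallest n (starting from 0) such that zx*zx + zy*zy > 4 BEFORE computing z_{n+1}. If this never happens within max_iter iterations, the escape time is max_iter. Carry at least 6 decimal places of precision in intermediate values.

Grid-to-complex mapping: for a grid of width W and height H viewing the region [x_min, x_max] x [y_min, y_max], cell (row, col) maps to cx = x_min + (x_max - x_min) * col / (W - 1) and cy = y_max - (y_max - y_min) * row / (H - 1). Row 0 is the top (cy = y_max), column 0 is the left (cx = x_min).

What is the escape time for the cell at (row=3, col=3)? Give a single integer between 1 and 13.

z_0 = 0 + 0i, c = -1.2809 + -0.0700i
Iter 1: z = -1.2809 + -0.0700i, |z|^2 = 1.6456
Iter 2: z = 0.3549 + 0.1093i, |z|^2 = 0.1379
Iter 3: z = -1.1669 + 0.0076i, |z|^2 = 1.3617
Iter 4: z = 0.0807 + -0.0877i, |z|^2 = 0.0142
Iter 5: z = -1.2821 + -0.0842i, |z|^2 = 1.6509
Iter 6: z = 0.3558 + 0.1458i, |z|^2 = 0.1478
Iter 7: z = -1.1756 + 0.0337i, |z|^2 = 1.3831
Iter 8: z = 0.0999 + -0.1493i, |z|^2 = 0.0323
Iter 9: z = -1.2932 + -0.0999i, |z|^2 = 1.6824
Iter 10: z = 0.3816 + 0.1883i, |z|^2 = 0.1810
Iter 11: z = -1.1708 + 0.0737i, |z|^2 = 1.3761
Iter 12: z = 0.0844 + -0.2425i, |z|^2 = 0.0659

Answer: 13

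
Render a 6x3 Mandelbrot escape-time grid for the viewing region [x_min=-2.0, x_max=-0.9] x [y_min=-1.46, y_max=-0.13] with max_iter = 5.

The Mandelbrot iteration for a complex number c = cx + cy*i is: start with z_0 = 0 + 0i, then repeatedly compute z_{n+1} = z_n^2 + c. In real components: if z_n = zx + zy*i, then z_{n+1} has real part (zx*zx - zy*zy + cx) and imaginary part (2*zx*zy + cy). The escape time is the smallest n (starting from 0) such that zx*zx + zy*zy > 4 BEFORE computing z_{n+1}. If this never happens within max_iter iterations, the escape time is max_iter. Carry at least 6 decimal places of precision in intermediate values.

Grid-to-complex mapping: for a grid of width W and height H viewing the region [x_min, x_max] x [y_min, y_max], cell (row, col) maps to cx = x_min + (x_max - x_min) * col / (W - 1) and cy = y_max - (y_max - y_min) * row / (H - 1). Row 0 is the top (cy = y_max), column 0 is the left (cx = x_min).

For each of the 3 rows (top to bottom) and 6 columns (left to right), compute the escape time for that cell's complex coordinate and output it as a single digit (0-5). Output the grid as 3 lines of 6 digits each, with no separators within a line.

(row=0, col=0): c = -2.0000 + -0.1300i → escape time 1
(row=0, col=1): c = -1.7800 + -0.1300i → escape time 4
(row=0, col=2): c = -1.5600 + -0.1300i → escape time 5
(row=0, col=3): c = -1.3400 + -0.1300i → escape time 5
(row=0, col=4): c = -1.1200 + -0.1300i → escape time 5
(row=0, col=5): c = -0.9000 + -0.1300i → escape time 5
(row=1, col=0): c = -2.0000 + -0.7950i → escape time 1
(row=1, col=1): c = -1.7800 + -0.7950i → escape time 2
(row=1, col=2): c = -1.5600 + -0.7950i → escape time 3
(row=1, col=3): c = -1.3400 + -0.7950i → escape time 3
(row=1, col=4): c = -1.1200 + -0.7950i → escape time 3
(row=1, col=5): c = -0.9000 + -0.7950i → escape time 4
(row=2, col=0): c = -2.0000 + -1.4600i → escape time 1
(row=2, col=1): c = -1.7800 + -1.4600i → escape time 1
(row=2, col=2): c = -1.5600 + -1.4600i → escape time 1
(row=2, col=3): c = -1.3400 + -1.4600i → escape time 2
(row=2, col=4): c = -1.1200 + -1.4600i → escape time 2
(row=2, col=5): c = -0.9000 + -1.4600i → escape time 2

Answer: 145555
123334
111222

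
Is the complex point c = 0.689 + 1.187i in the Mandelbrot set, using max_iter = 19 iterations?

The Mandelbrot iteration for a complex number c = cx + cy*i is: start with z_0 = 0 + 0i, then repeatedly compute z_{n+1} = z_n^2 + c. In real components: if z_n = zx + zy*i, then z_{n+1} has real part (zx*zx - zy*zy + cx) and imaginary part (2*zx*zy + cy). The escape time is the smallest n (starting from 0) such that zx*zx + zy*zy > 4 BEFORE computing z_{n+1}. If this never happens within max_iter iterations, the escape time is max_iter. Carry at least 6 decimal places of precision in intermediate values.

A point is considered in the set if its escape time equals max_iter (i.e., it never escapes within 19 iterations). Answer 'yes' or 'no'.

Answer: no

Derivation:
z_0 = 0 + 0i, c = 0.6890 + 1.1870i
Iter 1: z = 0.6890 + 1.1870i, |z|^2 = 1.8837
Iter 2: z = -0.2452 + 2.8227i, |z|^2 = 8.0277
Escaped at iteration 2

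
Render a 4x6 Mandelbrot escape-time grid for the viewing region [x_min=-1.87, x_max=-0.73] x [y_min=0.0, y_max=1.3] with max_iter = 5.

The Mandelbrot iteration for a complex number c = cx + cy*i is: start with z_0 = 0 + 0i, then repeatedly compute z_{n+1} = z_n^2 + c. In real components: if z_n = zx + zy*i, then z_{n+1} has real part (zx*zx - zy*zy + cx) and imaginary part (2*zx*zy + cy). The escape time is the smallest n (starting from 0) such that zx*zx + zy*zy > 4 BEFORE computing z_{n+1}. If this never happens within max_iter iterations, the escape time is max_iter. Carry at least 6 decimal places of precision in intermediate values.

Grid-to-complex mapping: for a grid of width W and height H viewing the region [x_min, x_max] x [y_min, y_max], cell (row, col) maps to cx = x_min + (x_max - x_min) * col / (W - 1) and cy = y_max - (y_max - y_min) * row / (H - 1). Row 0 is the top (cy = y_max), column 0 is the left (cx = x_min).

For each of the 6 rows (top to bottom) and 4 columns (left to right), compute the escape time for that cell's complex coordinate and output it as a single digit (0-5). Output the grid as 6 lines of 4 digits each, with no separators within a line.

Answer: 1223
1233
1334
3355
4555
5555

Derivation:
(row=0, col=0): c = -1.8700 + 1.3000i → escape time 1
(row=0, col=1): c = -1.4900 + 1.3000i → escape time 2
(row=0, col=2): c = -1.1100 + 1.3000i → escape time 2
(row=0, col=3): c = -0.7300 + 1.3000i → escape time 3
(row=1, col=0): c = -1.8700 + 1.0400i → escape time 1
(row=1, col=1): c = -1.4900 + 1.0400i → escape time 2
(row=1, col=2): c = -1.1100 + 1.0400i → escape time 3
(row=1, col=3): c = -0.7300 + 1.0400i → escape time 3
(row=2, col=0): c = -1.8700 + 0.7800i → escape time 1
(row=2, col=1): c = -1.4900 + 0.7800i → escape time 3
(row=2, col=2): c = -1.1100 + 0.7800i → escape time 3
(row=2, col=3): c = -0.7300 + 0.7800i → escape time 4
(row=3, col=0): c = -1.8700 + 0.5200i → escape time 3
(row=3, col=1): c = -1.4900 + 0.5200i → escape time 3
(row=3, col=2): c = -1.1100 + 0.5200i → escape time 5
(row=3, col=3): c = -0.7300 + 0.5200i → escape time 5
(row=4, col=0): c = -1.8700 + 0.2600i → escape time 4
(row=4, col=1): c = -1.4900 + 0.2600i → escape time 5
(row=4, col=2): c = -1.1100 + 0.2600i → escape time 5
(row=4, col=3): c = -0.7300 + 0.2600i → escape time 5
(row=5, col=0): c = -1.8700 + 0.0000i → escape time 5
(row=5, col=1): c = -1.4900 + 0.0000i → escape time 5
(row=5, col=2): c = -1.1100 + 0.0000i → escape time 5
(row=5, col=3): c = -0.7300 + 0.0000i → escape time 5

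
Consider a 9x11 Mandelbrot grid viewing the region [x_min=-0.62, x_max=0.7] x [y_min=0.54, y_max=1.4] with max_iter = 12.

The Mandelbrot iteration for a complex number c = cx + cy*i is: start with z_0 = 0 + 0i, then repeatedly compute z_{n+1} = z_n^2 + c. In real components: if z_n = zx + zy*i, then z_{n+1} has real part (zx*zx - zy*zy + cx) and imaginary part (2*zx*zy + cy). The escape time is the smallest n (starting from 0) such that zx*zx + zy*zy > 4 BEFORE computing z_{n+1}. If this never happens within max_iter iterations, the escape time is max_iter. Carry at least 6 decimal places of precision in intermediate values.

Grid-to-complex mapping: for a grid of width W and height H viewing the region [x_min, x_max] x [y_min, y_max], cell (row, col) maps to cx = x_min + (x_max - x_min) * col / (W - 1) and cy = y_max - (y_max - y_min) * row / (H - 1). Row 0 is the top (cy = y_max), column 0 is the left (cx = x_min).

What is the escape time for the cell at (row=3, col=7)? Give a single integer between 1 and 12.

z_0 = 0 + 0i, c = 0.5350 + 1.1420i
Iter 1: z = 0.5350 + 1.1420i, |z|^2 = 1.5904
Iter 2: z = -0.4829 + 2.3639i, |z|^2 = 5.8214
Escaped at iteration 2

Answer: 2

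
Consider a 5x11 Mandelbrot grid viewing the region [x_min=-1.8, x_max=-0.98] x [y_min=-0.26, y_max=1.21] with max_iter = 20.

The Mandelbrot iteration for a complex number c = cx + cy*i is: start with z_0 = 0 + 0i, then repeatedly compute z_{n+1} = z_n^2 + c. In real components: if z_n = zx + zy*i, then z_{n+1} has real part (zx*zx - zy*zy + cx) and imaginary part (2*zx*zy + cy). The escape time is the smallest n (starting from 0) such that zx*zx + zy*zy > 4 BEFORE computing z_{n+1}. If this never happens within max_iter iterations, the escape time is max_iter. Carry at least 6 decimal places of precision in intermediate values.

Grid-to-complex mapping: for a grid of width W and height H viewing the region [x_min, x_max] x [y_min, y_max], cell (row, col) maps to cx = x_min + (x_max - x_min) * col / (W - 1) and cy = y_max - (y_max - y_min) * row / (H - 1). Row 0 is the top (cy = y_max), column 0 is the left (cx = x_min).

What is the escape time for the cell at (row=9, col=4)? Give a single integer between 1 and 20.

Answer: 20

Derivation:
z_0 = 0 + 0i, c = -0.9800 + -0.1130i
Iter 1: z = -0.9800 + -0.1130i, |z|^2 = 0.9732
Iter 2: z = -0.0324 + 0.1085i, |z|^2 = 0.0128
Iter 3: z = -0.9907 + -0.1200i, |z|^2 = 0.9959
Iter 4: z = -0.0129 + 0.1248i, |z|^2 = 0.0157
Iter 5: z = -0.9954 + -0.1162i, |z|^2 = 1.0044
Iter 6: z = -0.0027 + 0.1184i, |z|^2 = 0.0140
Iter 7: z = -0.9940 + -0.1136i, |z|^2 = 1.0010
Iter 8: z = -0.0049 + 0.1129i, |z|^2 = 0.0128
Iter 9: z = -0.9927 + -0.1141i, |z|^2 = 0.9985
Iter 10: z = -0.0075 + 0.1135i, |z|^2 = 0.0129
Iter 11: z = -0.9928 + -0.1147i, |z|^2 = 0.9989
Iter 12: z = -0.0074 + 0.1148i, |z|^2 = 0.0132
Iter 13: z = -0.9931 + -0.1147i, |z|^2 = 0.9994
Iter 14: z = -0.0069 + 0.1148i, |z|^2 = 0.0132
Iter 15: z = -0.9931 + -0.1146i, |z|^2 = 0.9995
Iter 16: z = -0.0068 + 0.1146i, |z|^2 = 0.0132
Iter 17: z = -0.9931 + -0.1146i, |z|^2 = 0.9993
Iter 18: z = -0.0069 + 0.1145i, |z|^2 = 0.0132
Iter 19: z = -0.9931 + -0.1146i, |z|^2 = 0.9993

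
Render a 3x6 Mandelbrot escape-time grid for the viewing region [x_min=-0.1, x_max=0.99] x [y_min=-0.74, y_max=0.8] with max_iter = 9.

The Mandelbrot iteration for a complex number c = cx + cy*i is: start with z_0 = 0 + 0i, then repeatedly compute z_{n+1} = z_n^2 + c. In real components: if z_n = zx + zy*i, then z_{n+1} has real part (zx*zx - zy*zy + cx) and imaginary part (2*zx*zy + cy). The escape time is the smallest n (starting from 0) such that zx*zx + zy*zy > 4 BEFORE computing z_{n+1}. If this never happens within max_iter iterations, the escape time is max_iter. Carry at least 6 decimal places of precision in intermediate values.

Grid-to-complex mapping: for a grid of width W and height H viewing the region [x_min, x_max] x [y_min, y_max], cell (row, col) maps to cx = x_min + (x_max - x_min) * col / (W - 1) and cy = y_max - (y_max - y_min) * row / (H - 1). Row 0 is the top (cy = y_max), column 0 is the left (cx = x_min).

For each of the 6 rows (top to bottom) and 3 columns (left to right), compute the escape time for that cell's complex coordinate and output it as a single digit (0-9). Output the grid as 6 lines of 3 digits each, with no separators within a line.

(row=0, col=0): c = -0.1000 + 0.8000i → escape time 9
(row=0, col=1): c = 0.4450 + 0.8000i → escape time 3
(row=0, col=2): c = 0.9900 + 0.8000i → escape time 2
(row=1, col=0): c = -0.1000 + 0.4920i → escape time 9
(row=1, col=1): c = 0.4450 + 0.4920i → escape time 6
(row=1, col=2): c = 0.9900 + 0.4920i → escape time 2
(row=2, col=0): c = -0.1000 + 0.1840i → escape time 9
(row=2, col=1): c = 0.4450 + 0.1840i → escape time 7
(row=2, col=2): c = 0.9900 + 0.1840i → escape time 2
(row=3, col=0): c = -0.1000 + -0.1240i → escape time 9
(row=3, col=1): c = 0.4450 + -0.1240i → escape time 6
(row=3, col=2): c = 0.9900 + -0.1240i → escape time 3
(row=4, col=0): c = -0.1000 + -0.4320i → escape time 9
(row=4, col=1): c = 0.4450 + -0.4320i → escape time 7
(row=4, col=2): c = 0.9900 + -0.4320i → escape time 2
(row=5, col=0): c = -0.1000 + -0.7400i → escape time 9
(row=5, col=1): c = 0.4450 + -0.7400i → escape time 4
(row=5, col=2): c = 0.9900 + -0.7400i → escape time 2

Answer: 932
962
972
963
972
942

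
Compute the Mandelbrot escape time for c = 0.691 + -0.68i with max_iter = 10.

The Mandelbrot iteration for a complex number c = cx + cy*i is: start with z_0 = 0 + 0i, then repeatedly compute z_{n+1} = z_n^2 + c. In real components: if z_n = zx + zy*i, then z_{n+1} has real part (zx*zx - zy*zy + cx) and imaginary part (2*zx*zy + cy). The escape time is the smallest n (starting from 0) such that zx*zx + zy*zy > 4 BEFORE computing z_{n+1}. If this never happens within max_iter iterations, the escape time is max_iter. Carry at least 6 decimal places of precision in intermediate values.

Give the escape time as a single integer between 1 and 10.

z_0 = 0 + 0i, c = 0.6910 + -0.6800i
Iter 1: z = 0.6910 + -0.6800i, |z|^2 = 0.9399
Iter 2: z = 0.7061 + -1.6198i, |z|^2 = 3.1222
Iter 3: z = -1.4341 + -2.9674i, |z|^2 = 10.8618
Escaped at iteration 3

Answer: 3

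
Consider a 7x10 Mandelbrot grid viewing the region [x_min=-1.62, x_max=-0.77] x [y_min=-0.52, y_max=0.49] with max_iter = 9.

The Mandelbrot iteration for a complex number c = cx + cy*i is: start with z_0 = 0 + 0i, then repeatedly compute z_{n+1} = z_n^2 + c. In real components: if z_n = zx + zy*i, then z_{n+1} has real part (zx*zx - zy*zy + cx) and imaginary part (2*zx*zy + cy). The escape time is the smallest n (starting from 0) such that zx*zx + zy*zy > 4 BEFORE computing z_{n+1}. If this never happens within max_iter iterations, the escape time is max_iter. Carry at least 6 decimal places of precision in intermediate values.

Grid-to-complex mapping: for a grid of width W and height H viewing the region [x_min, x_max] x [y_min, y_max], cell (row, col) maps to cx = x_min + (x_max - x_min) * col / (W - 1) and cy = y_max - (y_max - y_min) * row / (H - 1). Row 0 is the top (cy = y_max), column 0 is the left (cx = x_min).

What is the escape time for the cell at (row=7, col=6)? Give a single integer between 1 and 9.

z_0 = 0 + 0i, c = -0.7700 + -0.2956i
Iter 1: z = -0.7700 + -0.2956i, |z|^2 = 0.6803
Iter 2: z = -0.2645 + 0.1596i, |z|^2 = 0.0954
Iter 3: z = -0.7255 + -0.3800i, |z|^2 = 0.6708
Iter 4: z = -0.3880 + 0.2558i, |z|^2 = 0.2160
Iter 5: z = -0.6849 + -0.4940i, |z|^2 = 0.7132
Iter 6: z = -0.5450 + 0.3812i, |z|^2 = 0.4423
Iter 7: z = -0.6183 + -0.7111i, |z|^2 = 0.8879
Iter 8: z = -0.8933 + 0.5838i, |z|^2 = 1.1387

Answer: 9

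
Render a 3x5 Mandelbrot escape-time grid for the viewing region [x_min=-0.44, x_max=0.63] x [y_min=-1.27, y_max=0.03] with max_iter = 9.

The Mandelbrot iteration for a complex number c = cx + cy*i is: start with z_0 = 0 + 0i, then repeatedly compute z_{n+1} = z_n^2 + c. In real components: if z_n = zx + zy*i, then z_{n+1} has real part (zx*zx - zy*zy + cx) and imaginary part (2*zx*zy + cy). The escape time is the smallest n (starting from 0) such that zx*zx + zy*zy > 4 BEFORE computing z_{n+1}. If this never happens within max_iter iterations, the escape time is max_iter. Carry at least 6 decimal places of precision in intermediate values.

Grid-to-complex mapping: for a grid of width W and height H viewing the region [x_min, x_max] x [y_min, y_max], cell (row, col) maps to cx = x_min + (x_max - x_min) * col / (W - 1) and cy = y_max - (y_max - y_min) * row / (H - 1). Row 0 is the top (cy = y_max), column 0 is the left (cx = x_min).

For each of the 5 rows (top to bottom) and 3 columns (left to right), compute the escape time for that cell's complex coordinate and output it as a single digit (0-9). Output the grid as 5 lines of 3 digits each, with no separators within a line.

Answer: 994
994
993
452
322

Derivation:
(row=0, col=0): c = -0.4400 + 0.0300i → escape time 9
(row=0, col=1): c = 0.0950 + 0.0300i → escape time 9
(row=0, col=2): c = 0.6300 + 0.0300i → escape time 4
(row=1, col=0): c = -0.4400 + -0.2950i → escape time 9
(row=1, col=1): c = 0.0950 + -0.2950i → escape time 9
(row=1, col=2): c = 0.6300 + -0.2950i → escape time 4
(row=2, col=0): c = -0.4400 + -0.6200i → escape time 9
(row=2, col=1): c = 0.0950 + -0.6200i → escape time 9
(row=2, col=2): c = 0.6300 + -0.6200i → escape time 3
(row=3, col=0): c = -0.4400 + -0.9450i → escape time 4
(row=3, col=1): c = 0.0950 + -0.9450i → escape time 5
(row=3, col=2): c = 0.6300 + -0.9450i → escape time 2
(row=4, col=0): c = -0.4400 + -1.2700i → escape time 3
(row=4, col=1): c = 0.0950 + -1.2700i → escape time 2
(row=4, col=2): c = 0.6300 + -1.2700i → escape time 2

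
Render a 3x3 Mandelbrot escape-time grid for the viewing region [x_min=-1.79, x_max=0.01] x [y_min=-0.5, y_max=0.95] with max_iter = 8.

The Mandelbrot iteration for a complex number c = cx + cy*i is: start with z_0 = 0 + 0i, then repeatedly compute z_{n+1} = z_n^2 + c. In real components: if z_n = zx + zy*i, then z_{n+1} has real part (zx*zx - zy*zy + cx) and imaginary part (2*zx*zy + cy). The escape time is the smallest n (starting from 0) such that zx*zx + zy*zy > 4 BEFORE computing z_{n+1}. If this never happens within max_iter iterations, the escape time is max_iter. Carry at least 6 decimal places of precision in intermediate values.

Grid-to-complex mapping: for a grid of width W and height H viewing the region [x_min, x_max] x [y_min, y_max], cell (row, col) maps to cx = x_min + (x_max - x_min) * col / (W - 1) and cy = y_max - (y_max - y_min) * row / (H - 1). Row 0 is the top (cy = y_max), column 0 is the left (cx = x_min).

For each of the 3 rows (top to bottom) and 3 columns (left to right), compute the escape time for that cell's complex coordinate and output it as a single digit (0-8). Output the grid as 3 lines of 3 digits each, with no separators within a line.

(row=0, col=0): c = -1.7900 + 0.9500i → escape time 1
(row=0, col=1): c = -0.8900 + 0.9500i → escape time 3
(row=0, col=2): c = 0.0100 + 0.9500i → escape time 7
(row=1, col=0): c = -1.7900 + 0.2250i → escape time 4
(row=1, col=1): c = -0.8900 + 0.2250i → escape time 8
(row=1, col=2): c = 0.0100 + 0.2250i → escape time 8
(row=2, col=0): c = -1.7900 + -0.5000i → escape time 3
(row=2, col=1): c = -0.8900 + -0.5000i → escape time 5
(row=2, col=2): c = 0.0100 + -0.5000i → escape time 8

Answer: 137
488
358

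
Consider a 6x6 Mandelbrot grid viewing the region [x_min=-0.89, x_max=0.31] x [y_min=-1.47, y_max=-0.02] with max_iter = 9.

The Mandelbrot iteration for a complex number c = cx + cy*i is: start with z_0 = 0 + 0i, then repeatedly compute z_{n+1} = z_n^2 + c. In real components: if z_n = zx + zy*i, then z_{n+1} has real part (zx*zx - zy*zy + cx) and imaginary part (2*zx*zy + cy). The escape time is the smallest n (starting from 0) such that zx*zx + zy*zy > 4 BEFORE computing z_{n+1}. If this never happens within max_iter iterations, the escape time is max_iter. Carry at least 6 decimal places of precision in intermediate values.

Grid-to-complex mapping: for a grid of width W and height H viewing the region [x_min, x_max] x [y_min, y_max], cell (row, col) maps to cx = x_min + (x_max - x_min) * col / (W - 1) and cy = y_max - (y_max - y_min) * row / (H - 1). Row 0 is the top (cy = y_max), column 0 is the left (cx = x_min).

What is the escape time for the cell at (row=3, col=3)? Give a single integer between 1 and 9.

z_0 = 0 + 0i, c = -0.1700 + -0.8900i
Iter 1: z = -0.1700 + -0.8900i, |z|^2 = 0.8210
Iter 2: z = -0.9332 + -0.5874i, |z|^2 = 1.2159
Iter 3: z = 0.3558 + 0.2063i, |z|^2 = 0.1692
Iter 4: z = -0.0860 + -0.7432i, |z|^2 = 0.5597
Iter 5: z = -0.7149 + -0.7622i, |z|^2 = 1.0921
Iter 6: z = -0.2399 + 0.1999i, |z|^2 = 0.0975
Iter 7: z = -0.1524 + -0.9859i, |z|^2 = 0.9952
Iter 8: z = -1.1188 + -0.5895i, |z|^2 = 1.5992

Answer: 9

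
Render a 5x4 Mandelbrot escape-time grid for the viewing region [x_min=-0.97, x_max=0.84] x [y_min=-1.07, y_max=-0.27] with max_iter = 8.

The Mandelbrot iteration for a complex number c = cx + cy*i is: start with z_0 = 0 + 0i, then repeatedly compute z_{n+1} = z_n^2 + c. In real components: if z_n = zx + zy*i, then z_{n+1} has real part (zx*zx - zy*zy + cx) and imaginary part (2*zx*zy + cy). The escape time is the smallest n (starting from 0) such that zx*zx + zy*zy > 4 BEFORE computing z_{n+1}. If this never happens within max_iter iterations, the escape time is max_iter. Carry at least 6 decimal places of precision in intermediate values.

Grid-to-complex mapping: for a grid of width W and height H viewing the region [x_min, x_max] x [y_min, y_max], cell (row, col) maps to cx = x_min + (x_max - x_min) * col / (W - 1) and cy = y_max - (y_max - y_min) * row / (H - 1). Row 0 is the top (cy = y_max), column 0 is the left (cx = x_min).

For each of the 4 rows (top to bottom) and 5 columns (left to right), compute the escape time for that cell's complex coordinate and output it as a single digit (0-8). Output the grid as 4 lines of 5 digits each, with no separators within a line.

(row=0, col=0): c = -0.9700 + -0.2700i → escape time 8
(row=0, col=1): c = -0.5175 + -0.2700i → escape time 8
(row=0, col=2): c = -0.0650 + -0.2700i → escape time 8
(row=0, col=3): c = 0.3875 + -0.2700i → escape time 8
(row=0, col=4): c = 0.8400 + -0.2700i → escape time 3
(row=1, col=0): c = -0.9700 + -0.5367i → escape time 5
(row=1, col=1): c = -0.5175 + -0.5367i → escape time 8
(row=1, col=2): c = -0.0650 + -0.5367i → escape time 8
(row=1, col=3): c = 0.3875 + -0.5367i → escape time 8
(row=1, col=4): c = 0.8400 + -0.5367i → escape time 3
(row=2, col=0): c = -0.9700 + -0.8033i → escape time 3
(row=2, col=1): c = -0.5175 + -0.8033i → escape time 5
(row=2, col=2): c = -0.0650 + -0.8033i → escape time 8
(row=2, col=3): c = 0.3875 + -0.8033i → escape time 4
(row=2, col=4): c = 0.8400 + -0.8033i → escape time 2
(row=3, col=0): c = -0.9700 + -1.0700i → escape time 3
(row=3, col=1): c = -0.5175 + -1.0700i → escape time 4
(row=3, col=2): c = -0.0650 + -1.0700i → escape time 6
(row=3, col=3): c = 0.3875 + -1.0700i → escape time 3
(row=3, col=4): c = 0.8400 + -1.0700i → escape time 2

Answer: 88883
58883
35842
34632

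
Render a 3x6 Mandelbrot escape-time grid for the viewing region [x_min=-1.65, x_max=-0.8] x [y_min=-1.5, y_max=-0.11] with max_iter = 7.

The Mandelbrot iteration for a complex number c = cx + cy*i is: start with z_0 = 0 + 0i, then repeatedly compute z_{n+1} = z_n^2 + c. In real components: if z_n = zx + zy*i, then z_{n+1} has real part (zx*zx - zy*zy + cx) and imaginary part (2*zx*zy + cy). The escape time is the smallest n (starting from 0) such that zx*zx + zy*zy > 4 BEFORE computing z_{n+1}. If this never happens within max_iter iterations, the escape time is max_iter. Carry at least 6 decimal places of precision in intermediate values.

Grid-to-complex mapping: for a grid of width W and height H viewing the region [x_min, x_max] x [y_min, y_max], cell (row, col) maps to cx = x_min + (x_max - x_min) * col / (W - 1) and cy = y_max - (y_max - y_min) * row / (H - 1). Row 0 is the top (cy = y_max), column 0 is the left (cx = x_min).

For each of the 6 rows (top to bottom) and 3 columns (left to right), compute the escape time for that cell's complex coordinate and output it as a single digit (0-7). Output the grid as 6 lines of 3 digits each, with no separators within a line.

Answer: 677
377
335
233
123
122

Derivation:
(row=0, col=0): c = -1.6500 + -0.1100i → escape time 6
(row=0, col=1): c = -1.2250 + -0.1100i → escape time 7
(row=0, col=2): c = -0.8000 + -0.1100i → escape time 7
(row=1, col=0): c = -1.6500 + -0.3880i → escape time 3
(row=1, col=1): c = -1.2250 + -0.3880i → escape time 7
(row=1, col=2): c = -0.8000 + -0.3880i → escape time 7
(row=2, col=0): c = -1.6500 + -0.6660i → escape time 3
(row=2, col=1): c = -1.2250 + -0.6660i → escape time 3
(row=2, col=2): c = -0.8000 + -0.6660i → escape time 5
(row=3, col=0): c = -1.6500 + -0.9440i → escape time 2
(row=3, col=1): c = -1.2250 + -0.9440i → escape time 3
(row=3, col=2): c = -0.8000 + -0.9440i → escape time 3
(row=4, col=0): c = -1.6500 + -1.2220i → escape time 1
(row=4, col=1): c = -1.2250 + -1.2220i → escape time 2
(row=4, col=2): c = -0.8000 + -1.2220i → escape time 3
(row=5, col=0): c = -1.6500 + -1.5000i → escape time 1
(row=5, col=1): c = -1.2250 + -1.5000i → escape time 2
(row=5, col=2): c = -0.8000 + -1.5000i → escape time 2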